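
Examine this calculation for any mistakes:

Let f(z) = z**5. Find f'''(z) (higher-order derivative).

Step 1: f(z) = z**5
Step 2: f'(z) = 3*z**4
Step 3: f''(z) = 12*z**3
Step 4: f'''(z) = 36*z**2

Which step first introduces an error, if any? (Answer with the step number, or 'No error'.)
Step 2

Step 2 is incorrect due to a wrong coefficient.
The step shows: 3*z**4
The correct value should be: 5*z**4

Explanation: The coefficient 5 was incorrectly written as 3: the term 5*z**4 was incorrectly written as 3*z**4
The later steps are derived from this incorrect expression, so the error originates in Step 2.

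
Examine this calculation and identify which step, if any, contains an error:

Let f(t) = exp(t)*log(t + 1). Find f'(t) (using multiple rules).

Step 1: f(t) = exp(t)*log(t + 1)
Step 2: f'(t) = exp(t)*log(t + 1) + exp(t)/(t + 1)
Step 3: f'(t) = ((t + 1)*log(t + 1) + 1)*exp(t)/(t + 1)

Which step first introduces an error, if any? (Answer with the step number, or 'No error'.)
No error

All steps in this derivation are correct.
The final answer f'(t) = ((t + 1)*log(t + 1) + 1)*exp(t)/(t + 1) is valid.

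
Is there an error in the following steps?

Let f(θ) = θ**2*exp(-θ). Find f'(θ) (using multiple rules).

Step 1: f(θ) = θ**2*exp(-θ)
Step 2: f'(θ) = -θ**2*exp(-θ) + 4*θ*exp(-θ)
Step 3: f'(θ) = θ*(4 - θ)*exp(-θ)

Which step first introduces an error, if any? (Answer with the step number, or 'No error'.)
Step 2

Step 2 is incorrect due to a wrong coefficient.
The step shows: -θ**2*exp(-θ) + 4*θ*exp(-θ)
The correct value should be: -θ**2*exp(-θ) + 2*θ*exp(-θ)

Explanation: The coefficient 2 was incorrectly written as 4: the term 2*θ*exp(-θ) was incorrectly written as 4*θ*exp(-θ)
The later steps are derived from this incorrect expression, so the error originates in Step 2.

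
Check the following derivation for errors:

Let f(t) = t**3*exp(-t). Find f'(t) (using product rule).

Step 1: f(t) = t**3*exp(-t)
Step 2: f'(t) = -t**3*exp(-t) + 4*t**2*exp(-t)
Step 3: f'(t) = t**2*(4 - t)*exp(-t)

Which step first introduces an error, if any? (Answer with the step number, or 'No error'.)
Step 2

Step 2 is incorrect due to a wrong coefficient.
The step shows: -t**3*exp(-t) + 4*t**2*exp(-t)
The correct value should be: -t**3*exp(-t) + 3*t**2*exp(-t)

Explanation: The coefficient 3 was incorrectly written as 4: the term 3*t**2*exp(-t) was incorrectly written as 4*t**2*exp(-t)
The later steps are derived from this incorrect expression, so the error originates in Step 2.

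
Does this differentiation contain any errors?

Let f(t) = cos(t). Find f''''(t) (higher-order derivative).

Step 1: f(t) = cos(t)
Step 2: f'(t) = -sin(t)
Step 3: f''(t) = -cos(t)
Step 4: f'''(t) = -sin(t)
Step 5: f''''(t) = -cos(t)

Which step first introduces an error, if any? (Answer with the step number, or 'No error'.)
Step 4

Step 4 is incorrect due to a sign flip.
The step shows: -sin(t)
The correct value should be: sin(t)

Explanation: The sign of the whole expression was flipped: the term sin(t) was incorrectly written as -sin(t)
The later steps are derived from this incorrect expression, so the error originates in Step 4.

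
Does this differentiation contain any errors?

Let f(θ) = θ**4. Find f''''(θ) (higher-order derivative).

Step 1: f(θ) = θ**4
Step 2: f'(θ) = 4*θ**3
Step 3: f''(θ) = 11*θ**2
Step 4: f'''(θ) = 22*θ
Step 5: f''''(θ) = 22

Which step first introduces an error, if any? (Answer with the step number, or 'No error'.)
Step 3

Step 3 is incorrect due to a wrong coefficient.
The step shows: 11*θ**2
The correct value should be: 12*θ**2

Explanation: The coefficient 12 was incorrectly written as 11: the term 12*θ**2 was incorrectly written as 11*θ**2
The later steps are derived from this incorrect expression, so the error originates in Step 3.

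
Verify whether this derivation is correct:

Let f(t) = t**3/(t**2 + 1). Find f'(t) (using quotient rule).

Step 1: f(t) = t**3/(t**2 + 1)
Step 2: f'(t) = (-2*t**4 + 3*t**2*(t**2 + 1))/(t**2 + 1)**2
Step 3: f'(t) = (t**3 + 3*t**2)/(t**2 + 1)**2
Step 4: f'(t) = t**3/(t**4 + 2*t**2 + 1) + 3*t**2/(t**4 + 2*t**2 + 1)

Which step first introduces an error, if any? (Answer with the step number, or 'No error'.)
Step 3

Step 3 is incorrect due to a wrong exponent.
The step shows: (t**3 + 3*t**2)/(t**2 + 1)**2
The correct value should be: (t**4 + 3*t**2)/(t**2 + 1)**2

Explanation: The exponent 4 on t was incorrectly written as 3: the term (t**4 + 3*t**2)/(t**2 + 1)**2 was incorrectly written as (t**3 + 3*t**2)/(t**2 + 1)**2
The later steps are derived from this incorrect expression, so the error originates in Step 3.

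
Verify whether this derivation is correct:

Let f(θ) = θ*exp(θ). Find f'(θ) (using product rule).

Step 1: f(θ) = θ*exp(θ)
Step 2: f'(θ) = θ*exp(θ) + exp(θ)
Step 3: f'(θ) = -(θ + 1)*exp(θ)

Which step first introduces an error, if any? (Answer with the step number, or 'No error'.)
Step 3

Step 3 is incorrect due to a sign flip.
The step shows: -(θ + 1)*exp(θ)
The correct value should be: (θ + 1)*exp(θ)

Explanation: The sign of the whole expression was flipped: the term (θ + 1)*exp(θ) was incorrectly written as -(θ + 1)*exp(θ)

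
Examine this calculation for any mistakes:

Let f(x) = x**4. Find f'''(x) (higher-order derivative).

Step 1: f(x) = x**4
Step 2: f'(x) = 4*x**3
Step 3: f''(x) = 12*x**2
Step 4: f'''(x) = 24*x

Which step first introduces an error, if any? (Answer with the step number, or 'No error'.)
No error

All steps in this derivation are correct.
The final answer f'''(x) = 24*x is valid.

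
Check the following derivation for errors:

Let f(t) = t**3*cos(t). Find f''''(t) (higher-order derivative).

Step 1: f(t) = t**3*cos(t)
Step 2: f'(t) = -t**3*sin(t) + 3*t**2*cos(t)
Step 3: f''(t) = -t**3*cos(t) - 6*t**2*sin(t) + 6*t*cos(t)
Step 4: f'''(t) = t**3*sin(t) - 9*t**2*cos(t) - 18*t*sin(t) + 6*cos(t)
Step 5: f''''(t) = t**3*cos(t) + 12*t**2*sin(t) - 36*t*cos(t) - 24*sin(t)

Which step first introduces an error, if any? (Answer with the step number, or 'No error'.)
No error

All steps in this derivation are correct.
The final answer f''''(t) = t**3*cos(t) + 12*t**2*sin(t) - 36*t*cos(t) - 24*sin(t) is valid.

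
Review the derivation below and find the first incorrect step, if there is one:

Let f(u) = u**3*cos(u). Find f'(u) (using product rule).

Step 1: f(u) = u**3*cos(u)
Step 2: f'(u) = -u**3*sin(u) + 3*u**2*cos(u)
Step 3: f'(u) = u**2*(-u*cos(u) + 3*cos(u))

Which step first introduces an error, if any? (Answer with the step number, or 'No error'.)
Step 3

Step 3 is incorrect due to a wrong trig function.
The step shows: u**2*(-u*cos(u) + 3*cos(u))
The correct value should be: u**2*(-u*sin(u) + 3*cos(u))

Explanation: sin(u) was incorrectly written as cos(u): the term u**2*(-u*sin(u) + 3*cos(u)) was incorrectly written as u**2*(-u*cos(u) + 3*cos(u))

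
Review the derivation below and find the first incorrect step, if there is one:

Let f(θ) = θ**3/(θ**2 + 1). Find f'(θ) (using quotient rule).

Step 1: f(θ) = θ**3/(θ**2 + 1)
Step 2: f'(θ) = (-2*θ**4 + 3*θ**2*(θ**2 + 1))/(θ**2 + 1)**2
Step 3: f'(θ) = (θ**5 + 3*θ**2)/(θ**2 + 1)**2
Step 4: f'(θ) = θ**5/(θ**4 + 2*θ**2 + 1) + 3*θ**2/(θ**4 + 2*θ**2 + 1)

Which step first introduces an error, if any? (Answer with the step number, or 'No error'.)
Step 3

Step 3 is incorrect due to a wrong exponent.
The step shows: (θ**5 + 3*θ**2)/(θ**2 + 1)**2
The correct value should be: (θ**4 + 3*θ**2)/(θ**2 + 1)**2

Explanation: The exponent 4 on θ was incorrectly written as 5: the term (θ**4 + 3*θ**2)/(θ**2 + 1)**2 was incorrectly written as (θ**5 + 3*θ**2)/(θ**2 + 1)**2
The later steps are derived from this incorrect expression, so the error originates in Step 3.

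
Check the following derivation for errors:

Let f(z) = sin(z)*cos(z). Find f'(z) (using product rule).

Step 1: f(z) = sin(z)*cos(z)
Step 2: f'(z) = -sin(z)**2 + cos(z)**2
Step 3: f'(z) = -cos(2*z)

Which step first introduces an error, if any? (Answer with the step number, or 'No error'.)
Step 3

Step 3 is incorrect due to a sign flip.
The step shows: -cos(2*z)
The correct value should be: cos(2*z)

Explanation: The sign of the whole expression was flipped: the term cos(2*z) was incorrectly written as -cos(2*z)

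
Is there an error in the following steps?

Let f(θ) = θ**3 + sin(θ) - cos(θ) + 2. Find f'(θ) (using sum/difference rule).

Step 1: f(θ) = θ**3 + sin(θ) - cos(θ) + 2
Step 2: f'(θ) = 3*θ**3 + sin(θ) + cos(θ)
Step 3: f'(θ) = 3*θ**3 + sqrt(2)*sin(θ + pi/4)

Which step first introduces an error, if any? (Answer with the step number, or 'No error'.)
Step 2

Step 2 is incorrect due to a wrong exponent.
The step shows: 3*θ**3 + sin(θ) + cos(θ)
The correct value should be: 3*θ**2 + sin(θ) + cos(θ)

Explanation: The exponent 2 on θ was incorrectly written as 3: the term 3*θ**2 was incorrectly written as 3*θ**3
The later steps are derived from this incorrect expression, so the error originates in Step 2.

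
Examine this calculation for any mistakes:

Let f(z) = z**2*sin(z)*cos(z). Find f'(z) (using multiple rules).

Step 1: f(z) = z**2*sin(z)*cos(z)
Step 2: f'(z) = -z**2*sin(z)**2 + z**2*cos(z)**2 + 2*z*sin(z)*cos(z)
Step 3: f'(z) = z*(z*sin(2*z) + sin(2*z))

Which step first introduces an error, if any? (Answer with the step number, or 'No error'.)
Step 3

Step 3 is incorrect due to a wrong trig function.
The step shows: z*(z*sin(2*z) + sin(2*z))
The correct value should be: z*(z*cos(2*z) + sin(2*z))

Explanation: cos(2*z) was incorrectly written as sin(2*z): the term z*(z*cos(2*z) + sin(2*z)) was incorrectly written as z*(z*sin(2*z) + sin(2*z))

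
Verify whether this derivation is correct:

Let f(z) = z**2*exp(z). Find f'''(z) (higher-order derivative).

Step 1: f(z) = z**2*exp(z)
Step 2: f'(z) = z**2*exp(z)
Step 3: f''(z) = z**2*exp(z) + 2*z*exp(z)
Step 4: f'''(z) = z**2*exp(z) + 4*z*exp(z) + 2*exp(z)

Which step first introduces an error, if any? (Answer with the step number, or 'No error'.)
Step 2

Step 2 is incorrect due to a dropped term.
The step shows: z**2*exp(z)
The correct value should be: z**2*exp(z) + 2*z*exp(z)

Explanation: A term was dropped: the term 2*z*exp(z) was incorrectly omitted
The later steps are derived from this incorrect expression, so the error originates in Step 2.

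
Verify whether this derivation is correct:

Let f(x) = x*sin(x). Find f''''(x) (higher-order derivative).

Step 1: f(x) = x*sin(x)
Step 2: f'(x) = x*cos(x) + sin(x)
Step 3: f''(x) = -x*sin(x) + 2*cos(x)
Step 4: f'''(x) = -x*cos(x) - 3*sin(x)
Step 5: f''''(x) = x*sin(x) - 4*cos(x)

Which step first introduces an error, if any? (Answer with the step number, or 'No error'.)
No error

All steps in this derivation are correct.
The final answer f''''(x) = x*sin(x) - 4*cos(x) is valid.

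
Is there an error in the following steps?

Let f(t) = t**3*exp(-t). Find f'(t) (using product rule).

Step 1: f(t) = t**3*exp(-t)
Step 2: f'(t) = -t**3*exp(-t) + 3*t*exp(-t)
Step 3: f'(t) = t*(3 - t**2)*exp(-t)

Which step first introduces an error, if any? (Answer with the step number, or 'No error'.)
Step 2

Step 2 is incorrect due to a wrong exponent.
The step shows: -t**3*exp(-t) + 3*t*exp(-t)
The correct value should be: -t**3*exp(-t) + 3*t**2*exp(-t)

Explanation: The exponent 2 on t was incorrectly written as 1: the term 3*t**2*exp(-t) was incorrectly written as 3*t*exp(-t)
The later steps are derived from this incorrect expression, so the error originates in Step 2.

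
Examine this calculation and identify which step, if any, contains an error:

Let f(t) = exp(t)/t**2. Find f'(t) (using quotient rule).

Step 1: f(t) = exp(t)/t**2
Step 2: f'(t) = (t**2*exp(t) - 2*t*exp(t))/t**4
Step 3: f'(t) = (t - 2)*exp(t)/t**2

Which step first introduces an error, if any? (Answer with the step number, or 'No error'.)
Step 3

Step 3 is incorrect due to a wrong exponent.
The step shows: (t - 2)*exp(t)/t**2
The correct value should be: (t - 2)*exp(t)/t**3

Explanation: The exponent -3 on t was incorrectly written as -2: the term (t - 2)*exp(t)/t**3 was incorrectly written as (t - 2)*exp(t)/t**2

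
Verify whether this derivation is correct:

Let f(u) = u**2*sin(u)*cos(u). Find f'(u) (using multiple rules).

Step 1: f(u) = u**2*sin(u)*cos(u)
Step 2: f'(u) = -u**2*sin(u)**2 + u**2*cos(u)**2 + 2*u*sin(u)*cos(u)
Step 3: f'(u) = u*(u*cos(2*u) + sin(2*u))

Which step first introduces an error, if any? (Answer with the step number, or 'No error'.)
No error

All steps in this derivation are correct.
The final answer f'(u) = u*(u*cos(2*u) + sin(2*u)) is valid.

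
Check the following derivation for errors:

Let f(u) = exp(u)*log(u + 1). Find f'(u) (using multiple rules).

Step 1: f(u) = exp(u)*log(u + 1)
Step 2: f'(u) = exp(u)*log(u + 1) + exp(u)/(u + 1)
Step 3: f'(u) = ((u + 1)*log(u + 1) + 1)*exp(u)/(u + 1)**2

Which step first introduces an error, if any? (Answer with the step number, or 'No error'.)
Step 3

Step 3 is incorrect due to a wrong exponent.
The step shows: ((u + 1)*log(u + 1) + 1)*exp(u)/(u + 1)**2
The correct value should be: ((u + 1)*log(u + 1) + 1)*exp(u)/(u + 1)

Explanation: The exponent -1 on u + 1 was incorrectly written as -2: the term ((u + 1)*log(u + 1) + 1)*exp(u)/(u + 1) was incorrectly written as ((u + 1)*log(u + 1) + 1)*exp(u)/(u + 1)**2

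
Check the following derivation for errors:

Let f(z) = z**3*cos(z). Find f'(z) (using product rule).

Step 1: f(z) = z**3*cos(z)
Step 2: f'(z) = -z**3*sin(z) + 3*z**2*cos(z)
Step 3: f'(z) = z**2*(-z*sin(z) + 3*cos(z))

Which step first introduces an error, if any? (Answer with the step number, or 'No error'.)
No error

All steps in this derivation are correct.
The final answer f'(z) = z**2*(-z*sin(z) + 3*cos(z)) is valid.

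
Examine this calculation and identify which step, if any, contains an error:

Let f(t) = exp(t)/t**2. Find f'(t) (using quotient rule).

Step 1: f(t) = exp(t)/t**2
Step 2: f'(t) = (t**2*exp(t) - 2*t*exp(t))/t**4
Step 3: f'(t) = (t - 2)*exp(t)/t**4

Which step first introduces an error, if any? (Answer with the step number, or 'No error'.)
Step 3

Step 3 is incorrect due to a wrong exponent.
The step shows: (t - 2)*exp(t)/t**4
The correct value should be: (t - 2)*exp(t)/t**3

Explanation: The exponent -3 on t was incorrectly written as -4: the term (t - 2)*exp(t)/t**3 was incorrectly written as (t - 2)*exp(t)/t**4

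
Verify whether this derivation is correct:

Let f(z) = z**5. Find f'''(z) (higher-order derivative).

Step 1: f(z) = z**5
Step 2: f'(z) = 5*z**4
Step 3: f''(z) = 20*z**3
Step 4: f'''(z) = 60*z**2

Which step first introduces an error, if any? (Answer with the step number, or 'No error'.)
No error

All steps in this derivation are correct.
The final answer f'''(z) = 60*z**2 is valid.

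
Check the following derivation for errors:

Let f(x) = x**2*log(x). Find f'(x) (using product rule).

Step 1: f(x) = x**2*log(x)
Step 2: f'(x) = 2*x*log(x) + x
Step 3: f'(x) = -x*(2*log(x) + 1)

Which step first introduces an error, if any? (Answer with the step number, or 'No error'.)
Step 3

Step 3 is incorrect due to a sign flip.
The step shows: -x*(2*log(x) + 1)
The correct value should be: x*(2*log(x) + 1)

Explanation: The sign of the whole expression was flipped: the term x*(2*log(x) + 1) was incorrectly written as -x*(2*log(x) + 1)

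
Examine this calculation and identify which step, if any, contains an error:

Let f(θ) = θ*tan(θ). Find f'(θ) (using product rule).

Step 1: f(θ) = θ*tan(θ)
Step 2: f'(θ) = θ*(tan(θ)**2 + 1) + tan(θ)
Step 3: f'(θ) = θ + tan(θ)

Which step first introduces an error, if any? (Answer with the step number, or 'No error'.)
Step 3

Step 3 is incorrect due to a dropped term.
The step shows: θ + tan(θ)
The correct value should be: θ*tan(θ)**2 + θ + tan(θ)

Explanation: A term was dropped: the term θ*tan(θ)**2 was incorrectly omitted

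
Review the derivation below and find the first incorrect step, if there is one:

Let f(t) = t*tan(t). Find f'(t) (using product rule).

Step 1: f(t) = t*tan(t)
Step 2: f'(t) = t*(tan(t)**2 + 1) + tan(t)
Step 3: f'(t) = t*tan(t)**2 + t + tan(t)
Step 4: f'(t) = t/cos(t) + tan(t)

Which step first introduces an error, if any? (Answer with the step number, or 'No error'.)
Step 4

Step 4 is incorrect due to a wrong exponent.
The step shows: t/cos(t) + tan(t)
The correct value should be: t/cos(t)**2 + tan(t)

Explanation: The exponent -2 on cos(t) was incorrectly written as -1: the term t/cos(t)**2 was incorrectly written as t/cos(t)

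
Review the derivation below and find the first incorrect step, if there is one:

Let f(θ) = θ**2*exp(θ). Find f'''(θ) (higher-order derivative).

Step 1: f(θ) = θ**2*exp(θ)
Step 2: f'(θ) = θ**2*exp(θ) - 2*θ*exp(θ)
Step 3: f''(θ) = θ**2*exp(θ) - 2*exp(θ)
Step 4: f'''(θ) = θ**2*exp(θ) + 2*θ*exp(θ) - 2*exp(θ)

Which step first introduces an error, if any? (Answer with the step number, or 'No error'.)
Step 2

Step 2 is incorrect due to a sign flip.
The step shows: θ**2*exp(θ) - 2*θ*exp(θ)
The correct value should be: θ**2*exp(θ) + 2*θ*exp(θ)

Explanation: The sign of one term was flipped: the term 2*θ*exp(θ) was incorrectly written as -2*θ*exp(θ)
The later steps are derived from this incorrect expression, so the error originates in Step 2.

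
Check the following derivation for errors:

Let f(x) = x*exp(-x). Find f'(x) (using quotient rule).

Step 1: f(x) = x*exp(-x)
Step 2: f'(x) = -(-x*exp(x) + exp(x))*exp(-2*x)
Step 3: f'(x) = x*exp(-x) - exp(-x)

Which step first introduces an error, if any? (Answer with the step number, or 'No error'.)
Step 2

Step 2 is incorrect due to a sign flip.
The step shows: -(-x*exp(x) + exp(x))*exp(-2*x)
The correct value should be: (-x*exp(x) + exp(x))*exp(-2*x)

Explanation: The sign of the whole expression was flipped: the term (-x*exp(x) + exp(x))*exp(-2*x) was incorrectly written as -(-x*exp(x) + exp(x))*exp(-2*x)
The later steps are derived from this incorrect expression, so the error originates in Step 2.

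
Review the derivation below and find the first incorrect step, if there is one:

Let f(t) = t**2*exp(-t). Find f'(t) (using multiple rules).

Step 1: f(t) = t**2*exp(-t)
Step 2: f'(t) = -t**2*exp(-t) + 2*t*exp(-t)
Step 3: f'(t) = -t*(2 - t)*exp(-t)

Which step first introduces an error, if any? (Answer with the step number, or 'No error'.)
Step 3

Step 3 is incorrect due to a sign flip.
The step shows: -t*(2 - t)*exp(-t)
The correct value should be: t*(2 - t)*exp(-t)

Explanation: The sign of the whole expression was flipped: the term t*(2 - t)*exp(-t) was incorrectly written as -t*(2 - t)*exp(-t)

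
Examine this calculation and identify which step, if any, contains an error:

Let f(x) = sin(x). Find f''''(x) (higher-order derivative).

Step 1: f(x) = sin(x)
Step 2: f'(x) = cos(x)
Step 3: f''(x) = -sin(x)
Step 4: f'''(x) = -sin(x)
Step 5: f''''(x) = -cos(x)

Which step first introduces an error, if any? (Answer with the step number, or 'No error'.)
Step 4

Step 4 is incorrect due to a wrong trig function.
The step shows: -sin(x)
The correct value should be: -cos(x)

Explanation: cos(x) was incorrectly written as sin(x): the term -cos(x) was incorrectly written as -sin(x)
The later steps are derived from this incorrect expression, so the error originates in Step 4.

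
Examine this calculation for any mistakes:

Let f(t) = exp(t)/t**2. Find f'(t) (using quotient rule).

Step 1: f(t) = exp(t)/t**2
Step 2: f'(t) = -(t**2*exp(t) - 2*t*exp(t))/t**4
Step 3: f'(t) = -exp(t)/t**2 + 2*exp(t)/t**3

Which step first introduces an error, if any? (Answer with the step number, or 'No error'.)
Step 2

Step 2 is incorrect due to a sign flip.
The step shows: -(t**2*exp(t) - 2*t*exp(t))/t**4
The correct value should be: (t**2*exp(t) - 2*t*exp(t))/t**4

Explanation: The sign of the whole expression was flipped: the term (t**2*exp(t) - 2*t*exp(t))/t**4 was incorrectly written as -(t**2*exp(t) - 2*t*exp(t))/t**4
The later steps are derived from this incorrect expression, so the error originates in Step 2.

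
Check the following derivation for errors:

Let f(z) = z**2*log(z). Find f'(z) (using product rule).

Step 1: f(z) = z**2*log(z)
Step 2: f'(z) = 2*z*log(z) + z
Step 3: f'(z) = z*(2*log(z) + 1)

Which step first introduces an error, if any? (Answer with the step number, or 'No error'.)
No error

All steps in this derivation are correct.
The final answer f'(z) = z*(2*log(z) + 1) is valid.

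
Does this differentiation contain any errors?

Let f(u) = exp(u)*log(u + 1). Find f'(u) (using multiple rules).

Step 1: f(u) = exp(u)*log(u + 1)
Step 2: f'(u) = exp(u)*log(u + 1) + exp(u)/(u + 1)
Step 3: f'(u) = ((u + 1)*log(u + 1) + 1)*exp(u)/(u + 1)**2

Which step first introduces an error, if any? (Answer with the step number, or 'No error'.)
Step 3

Step 3 is incorrect due to a wrong exponent.
The step shows: ((u + 1)*log(u + 1) + 1)*exp(u)/(u + 1)**2
The correct value should be: ((u + 1)*log(u + 1) + 1)*exp(u)/(u + 1)

Explanation: The exponent -1 on u + 1 was incorrectly written as -2: the term ((u + 1)*log(u + 1) + 1)*exp(u)/(u + 1) was incorrectly written as ((u + 1)*log(u + 1) + 1)*exp(u)/(u + 1)**2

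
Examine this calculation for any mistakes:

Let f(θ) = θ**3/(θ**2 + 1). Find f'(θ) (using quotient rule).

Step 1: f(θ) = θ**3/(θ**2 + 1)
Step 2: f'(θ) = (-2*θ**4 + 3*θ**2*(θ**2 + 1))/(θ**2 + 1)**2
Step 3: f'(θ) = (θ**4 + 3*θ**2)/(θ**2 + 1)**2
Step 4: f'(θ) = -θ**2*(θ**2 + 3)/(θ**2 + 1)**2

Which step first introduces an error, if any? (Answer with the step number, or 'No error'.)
Step 4

Step 4 is incorrect due to a sign flip.
The step shows: -θ**2*(θ**2 + 3)/(θ**2 + 1)**2
The correct value should be: θ**2*(θ**2 + 3)/(θ**2 + 1)**2

Explanation: The sign of the whole expression was flipped: the term θ**2*(θ**2 + 3)/(θ**2 + 1)**2 was incorrectly written as -θ**2*(θ**2 + 3)/(θ**2 + 1)**2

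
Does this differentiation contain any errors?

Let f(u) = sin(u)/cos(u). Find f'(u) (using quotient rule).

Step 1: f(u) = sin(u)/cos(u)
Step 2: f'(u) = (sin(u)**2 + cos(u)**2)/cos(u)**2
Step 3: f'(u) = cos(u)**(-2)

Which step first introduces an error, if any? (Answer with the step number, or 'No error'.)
No error

All steps in this derivation are correct.
The final answer f'(u) = cos(u)**(-2) is valid.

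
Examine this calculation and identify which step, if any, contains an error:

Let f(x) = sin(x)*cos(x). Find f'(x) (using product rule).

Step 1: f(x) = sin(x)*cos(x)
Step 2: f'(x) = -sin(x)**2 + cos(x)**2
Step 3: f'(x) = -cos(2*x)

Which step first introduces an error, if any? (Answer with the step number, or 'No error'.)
Step 3

Step 3 is incorrect due to a sign flip.
The step shows: -cos(2*x)
The correct value should be: cos(2*x)

Explanation: The sign of the whole expression was flipped: the term cos(2*x) was incorrectly written as -cos(2*x)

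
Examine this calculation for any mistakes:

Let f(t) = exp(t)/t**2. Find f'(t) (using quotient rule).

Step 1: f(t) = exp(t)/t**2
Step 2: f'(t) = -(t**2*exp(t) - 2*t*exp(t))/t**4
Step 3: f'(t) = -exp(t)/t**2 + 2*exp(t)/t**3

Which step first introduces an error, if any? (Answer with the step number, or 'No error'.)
Step 2

Step 2 is incorrect due to a sign flip.
The step shows: -(t**2*exp(t) - 2*t*exp(t))/t**4
The correct value should be: (t**2*exp(t) - 2*t*exp(t))/t**4

Explanation: The sign of the whole expression was flipped: the term (t**2*exp(t) - 2*t*exp(t))/t**4 was incorrectly written as -(t**2*exp(t) - 2*t*exp(t))/t**4
The later steps are derived from this incorrect expression, so the error originates in Step 2.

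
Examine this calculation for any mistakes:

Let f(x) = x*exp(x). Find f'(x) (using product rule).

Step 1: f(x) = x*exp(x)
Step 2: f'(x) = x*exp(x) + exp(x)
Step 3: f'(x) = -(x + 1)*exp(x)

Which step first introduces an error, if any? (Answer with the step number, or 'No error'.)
Step 3

Step 3 is incorrect due to a sign flip.
The step shows: -(x + 1)*exp(x)
The correct value should be: (x + 1)*exp(x)

Explanation: The sign of the whole expression was flipped: the term (x + 1)*exp(x) was incorrectly written as -(x + 1)*exp(x)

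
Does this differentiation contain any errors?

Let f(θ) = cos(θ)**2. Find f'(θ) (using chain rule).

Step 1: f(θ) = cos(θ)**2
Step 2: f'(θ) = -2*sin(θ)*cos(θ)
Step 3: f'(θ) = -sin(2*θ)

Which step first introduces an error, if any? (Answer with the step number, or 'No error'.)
No error

All steps in this derivation are correct.
The final answer f'(θ) = -sin(2*θ) is valid.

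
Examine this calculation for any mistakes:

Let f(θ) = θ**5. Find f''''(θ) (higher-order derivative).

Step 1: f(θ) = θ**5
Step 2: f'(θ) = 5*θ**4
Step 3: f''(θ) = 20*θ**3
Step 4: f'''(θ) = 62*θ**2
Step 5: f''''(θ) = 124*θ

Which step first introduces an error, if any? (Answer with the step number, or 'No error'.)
Step 4

Step 4 is incorrect due to a wrong coefficient.
The step shows: 62*θ**2
The correct value should be: 60*θ**2

Explanation: The coefficient 60 was incorrectly written as 62: the term 60*θ**2 was incorrectly written as 62*θ**2
The later steps are derived from this incorrect expression, so the error originates in Step 4.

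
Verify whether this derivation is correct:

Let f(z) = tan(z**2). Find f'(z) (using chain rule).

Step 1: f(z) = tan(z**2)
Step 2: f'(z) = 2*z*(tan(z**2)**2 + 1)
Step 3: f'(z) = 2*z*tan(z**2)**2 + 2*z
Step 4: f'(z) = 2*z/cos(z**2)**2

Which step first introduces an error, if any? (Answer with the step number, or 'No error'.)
No error

All steps in this derivation are correct.
The final answer f'(z) = 2*z/cos(z**2)**2 is valid.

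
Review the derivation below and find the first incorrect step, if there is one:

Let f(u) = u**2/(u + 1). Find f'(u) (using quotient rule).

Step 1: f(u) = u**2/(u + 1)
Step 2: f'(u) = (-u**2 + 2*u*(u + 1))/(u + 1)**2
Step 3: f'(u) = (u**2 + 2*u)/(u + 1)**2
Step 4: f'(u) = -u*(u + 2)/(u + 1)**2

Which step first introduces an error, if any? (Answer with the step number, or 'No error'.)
Step 4

Step 4 is incorrect due to a sign flip.
The step shows: -u*(u + 2)/(u + 1)**2
The correct value should be: u*(u + 2)/(u + 1)**2

Explanation: The sign of the whole expression was flipped: the term u*(u + 2)/(u + 1)**2 was incorrectly written as -u*(u + 2)/(u + 1)**2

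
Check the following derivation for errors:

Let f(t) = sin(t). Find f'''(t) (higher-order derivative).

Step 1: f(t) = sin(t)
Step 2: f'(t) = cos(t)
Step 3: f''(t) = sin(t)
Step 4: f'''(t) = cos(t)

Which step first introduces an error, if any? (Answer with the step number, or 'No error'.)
Step 3

Step 3 is incorrect due to a sign flip.
The step shows: sin(t)
The correct value should be: -sin(t)

Explanation: The sign of the whole expression was flipped: the term -sin(t) was incorrectly written as sin(t)
The later steps are derived from this incorrect expression, so the error originates in Step 3.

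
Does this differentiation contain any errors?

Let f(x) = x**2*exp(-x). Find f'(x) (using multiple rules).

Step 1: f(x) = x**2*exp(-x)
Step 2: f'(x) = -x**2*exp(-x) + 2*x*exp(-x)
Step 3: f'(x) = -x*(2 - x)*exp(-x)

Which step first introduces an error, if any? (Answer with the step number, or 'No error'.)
Step 3

Step 3 is incorrect due to a sign flip.
The step shows: -x*(2 - x)*exp(-x)
The correct value should be: x*(2 - x)*exp(-x)

Explanation: The sign of the whole expression was flipped: the term x*(2 - x)*exp(-x) was incorrectly written as -x*(2 - x)*exp(-x)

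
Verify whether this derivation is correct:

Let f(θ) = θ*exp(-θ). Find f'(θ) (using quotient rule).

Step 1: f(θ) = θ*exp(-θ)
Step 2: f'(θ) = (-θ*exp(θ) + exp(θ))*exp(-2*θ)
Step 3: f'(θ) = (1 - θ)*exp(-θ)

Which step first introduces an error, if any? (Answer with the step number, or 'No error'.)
No error

All steps in this derivation are correct.
The final answer f'(θ) = (1 - θ)*exp(-θ) is valid.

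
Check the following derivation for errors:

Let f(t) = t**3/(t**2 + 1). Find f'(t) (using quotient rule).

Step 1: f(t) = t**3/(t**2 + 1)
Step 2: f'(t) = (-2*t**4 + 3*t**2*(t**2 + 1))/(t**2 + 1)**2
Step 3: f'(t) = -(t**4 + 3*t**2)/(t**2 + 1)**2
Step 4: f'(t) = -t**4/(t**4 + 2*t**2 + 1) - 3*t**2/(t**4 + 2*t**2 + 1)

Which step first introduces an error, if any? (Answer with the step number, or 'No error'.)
Step 3

Step 3 is incorrect due to a sign flip.
The step shows: -(t**4 + 3*t**2)/(t**2 + 1)**2
The correct value should be: (t**4 + 3*t**2)/(t**2 + 1)**2

Explanation: The sign of the whole expression was flipped: the term (t**4 + 3*t**2)/(t**2 + 1)**2 was incorrectly written as -(t**4 + 3*t**2)/(t**2 + 1)**2
The later steps are derived from this incorrect expression, so the error originates in Step 3.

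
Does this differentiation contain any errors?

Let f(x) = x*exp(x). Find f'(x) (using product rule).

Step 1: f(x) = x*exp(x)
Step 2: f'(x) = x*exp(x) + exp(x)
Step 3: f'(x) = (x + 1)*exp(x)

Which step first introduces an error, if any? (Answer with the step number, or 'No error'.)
No error

All steps in this derivation are correct.
The final answer f'(x) = (x + 1)*exp(x) is valid.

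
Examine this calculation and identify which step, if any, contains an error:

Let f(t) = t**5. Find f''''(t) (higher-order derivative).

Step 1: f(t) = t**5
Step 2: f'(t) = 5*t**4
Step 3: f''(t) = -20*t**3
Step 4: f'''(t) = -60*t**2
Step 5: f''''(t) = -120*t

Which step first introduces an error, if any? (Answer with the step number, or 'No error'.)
Step 3

Step 3 is incorrect due to a sign flip.
The step shows: -20*t**3
The correct value should be: 20*t**3

Explanation: The sign of the whole expression was flipped: the term 20*t**3 was incorrectly written as -20*t**3
The later steps are derived from this incorrect expression, so the error originates in Step 3.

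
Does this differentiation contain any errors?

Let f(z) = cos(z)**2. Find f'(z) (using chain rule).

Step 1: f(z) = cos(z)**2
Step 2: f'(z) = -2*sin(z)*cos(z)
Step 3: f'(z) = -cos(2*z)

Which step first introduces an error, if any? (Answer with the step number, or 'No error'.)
Step 3

Step 3 is incorrect due to a wrong trig function.
The step shows: -cos(2*z)
The correct value should be: -sin(2*z)

Explanation: sin(2*z) was incorrectly written as cos(2*z): the term -sin(2*z) was incorrectly written as -cos(2*z)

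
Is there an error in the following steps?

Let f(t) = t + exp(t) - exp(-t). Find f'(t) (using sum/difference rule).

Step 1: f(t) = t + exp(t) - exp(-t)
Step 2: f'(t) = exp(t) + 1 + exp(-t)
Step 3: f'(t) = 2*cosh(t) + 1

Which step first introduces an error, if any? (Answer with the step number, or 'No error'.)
No error

All steps in this derivation are correct.
The final answer f'(t) = 2*cosh(t) + 1 is valid.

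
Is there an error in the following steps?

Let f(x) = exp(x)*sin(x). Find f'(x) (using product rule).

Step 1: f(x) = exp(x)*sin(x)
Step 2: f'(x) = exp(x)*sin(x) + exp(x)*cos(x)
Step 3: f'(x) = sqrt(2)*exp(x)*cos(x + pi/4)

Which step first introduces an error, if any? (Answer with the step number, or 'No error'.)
Step 3

Step 3 is incorrect due to a wrong trig function.
The step shows: sqrt(2)*exp(x)*cos(x + pi/4)
The correct value should be: sqrt(2)*exp(x)*sin(x + pi/4)

Explanation: sin(x + pi/4) was incorrectly written as cos(x + pi/4): the term sqrt(2)*exp(x)*sin(x + pi/4) was incorrectly written as sqrt(2)*exp(x)*cos(x + pi/4)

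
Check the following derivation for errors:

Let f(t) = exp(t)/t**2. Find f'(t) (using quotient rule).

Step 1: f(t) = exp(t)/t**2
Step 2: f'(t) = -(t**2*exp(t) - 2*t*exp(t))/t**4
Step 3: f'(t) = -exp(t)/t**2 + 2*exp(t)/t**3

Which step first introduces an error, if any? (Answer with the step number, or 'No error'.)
Step 2

Step 2 is incorrect due to a sign flip.
The step shows: -(t**2*exp(t) - 2*t*exp(t))/t**4
The correct value should be: (t**2*exp(t) - 2*t*exp(t))/t**4

Explanation: The sign of the whole expression was flipped: the term (t**2*exp(t) - 2*t*exp(t))/t**4 was incorrectly written as -(t**2*exp(t) - 2*t*exp(t))/t**4
The later steps are derived from this incorrect expression, so the error originates in Step 2.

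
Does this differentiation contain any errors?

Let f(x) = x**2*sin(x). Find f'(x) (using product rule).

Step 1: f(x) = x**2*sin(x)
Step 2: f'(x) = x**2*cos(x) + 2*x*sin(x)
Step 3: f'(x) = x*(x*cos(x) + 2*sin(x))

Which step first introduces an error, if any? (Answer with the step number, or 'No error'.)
No error

All steps in this derivation are correct.
The final answer f'(x) = x*(x*cos(x) + 2*sin(x)) is valid.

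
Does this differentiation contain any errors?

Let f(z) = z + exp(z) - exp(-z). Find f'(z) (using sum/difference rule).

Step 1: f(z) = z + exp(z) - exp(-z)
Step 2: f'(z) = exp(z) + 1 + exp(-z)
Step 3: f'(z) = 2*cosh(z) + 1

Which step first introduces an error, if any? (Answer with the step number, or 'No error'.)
No error

All steps in this derivation are correct.
The final answer f'(z) = 2*cosh(z) + 1 is valid.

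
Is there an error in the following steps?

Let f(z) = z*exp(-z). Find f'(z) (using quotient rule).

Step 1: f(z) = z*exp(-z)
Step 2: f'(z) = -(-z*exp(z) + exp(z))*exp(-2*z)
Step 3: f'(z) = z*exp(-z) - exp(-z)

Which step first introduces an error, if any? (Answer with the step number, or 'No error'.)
Step 2

Step 2 is incorrect due to a sign flip.
The step shows: -(-z*exp(z) + exp(z))*exp(-2*z)
The correct value should be: (-z*exp(z) + exp(z))*exp(-2*z)

Explanation: The sign of the whole expression was flipped: the term (-z*exp(z) + exp(z))*exp(-2*z) was incorrectly written as -(-z*exp(z) + exp(z))*exp(-2*z)
The later steps are derived from this incorrect expression, so the error originates in Step 2.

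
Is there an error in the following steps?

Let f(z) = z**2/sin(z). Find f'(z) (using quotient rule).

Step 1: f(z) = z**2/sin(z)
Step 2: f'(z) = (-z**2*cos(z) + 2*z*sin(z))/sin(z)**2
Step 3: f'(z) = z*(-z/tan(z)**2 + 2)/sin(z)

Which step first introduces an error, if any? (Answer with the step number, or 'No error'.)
Step 3

Step 3 is incorrect due to a wrong exponent.
The step shows: z*(-z/tan(z)**2 + 2)/sin(z)
The correct value should be: z*(-z/tan(z) + 2)/sin(z)

Explanation: The exponent -1 on tan(z) was incorrectly written as -2: the term z*(-z/tan(z) + 2)/sin(z) was incorrectly written as z*(-z/tan(z)**2 + 2)/sin(z)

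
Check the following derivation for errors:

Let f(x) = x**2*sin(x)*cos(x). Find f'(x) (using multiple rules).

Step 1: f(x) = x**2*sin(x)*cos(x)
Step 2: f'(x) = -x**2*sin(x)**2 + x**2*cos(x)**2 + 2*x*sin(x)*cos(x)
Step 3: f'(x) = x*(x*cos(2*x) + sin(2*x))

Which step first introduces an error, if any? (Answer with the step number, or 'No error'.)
No error

All steps in this derivation are correct.
The final answer f'(x) = x*(x*cos(2*x) + sin(2*x)) is valid.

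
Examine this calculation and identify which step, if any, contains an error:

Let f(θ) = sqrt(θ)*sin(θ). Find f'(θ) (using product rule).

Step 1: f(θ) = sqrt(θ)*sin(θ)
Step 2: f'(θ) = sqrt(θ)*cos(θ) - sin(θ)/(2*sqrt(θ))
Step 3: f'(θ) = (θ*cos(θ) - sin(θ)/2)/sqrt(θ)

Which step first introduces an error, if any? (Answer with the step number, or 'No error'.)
Step 2

Step 2 is incorrect due to a sign flip.
The step shows: sqrt(θ)*cos(θ) - sin(θ)/(2*sqrt(θ))
The correct value should be: sqrt(θ)*cos(θ) + sin(θ)/(2*sqrt(θ))

Explanation: The sign of one term was flipped: the term sin(θ)/(2*sqrt(θ)) was incorrectly written as -sin(θ)/(2*sqrt(θ))
The later steps are derived from this incorrect expression, so the error originates in Step 2.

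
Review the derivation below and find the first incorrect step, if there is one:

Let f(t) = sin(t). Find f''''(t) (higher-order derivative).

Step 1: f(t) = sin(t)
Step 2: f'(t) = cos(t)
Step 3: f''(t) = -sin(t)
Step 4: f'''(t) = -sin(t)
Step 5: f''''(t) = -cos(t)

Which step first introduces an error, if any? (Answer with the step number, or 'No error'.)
Step 4

Step 4 is incorrect due to a wrong trig function.
The step shows: -sin(t)
The correct value should be: -cos(t)

Explanation: cos(t) was incorrectly written as sin(t): the term -cos(t) was incorrectly written as -sin(t)
The later steps are derived from this incorrect expression, so the error originates in Step 4.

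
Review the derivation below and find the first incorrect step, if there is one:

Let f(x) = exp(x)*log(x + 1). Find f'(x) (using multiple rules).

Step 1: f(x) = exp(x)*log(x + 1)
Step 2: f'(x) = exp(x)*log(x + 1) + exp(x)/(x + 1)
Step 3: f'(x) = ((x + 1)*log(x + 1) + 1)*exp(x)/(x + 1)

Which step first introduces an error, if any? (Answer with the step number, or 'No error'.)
No error

All steps in this derivation are correct.
The final answer f'(x) = ((x + 1)*log(x + 1) + 1)*exp(x)/(x + 1) is valid.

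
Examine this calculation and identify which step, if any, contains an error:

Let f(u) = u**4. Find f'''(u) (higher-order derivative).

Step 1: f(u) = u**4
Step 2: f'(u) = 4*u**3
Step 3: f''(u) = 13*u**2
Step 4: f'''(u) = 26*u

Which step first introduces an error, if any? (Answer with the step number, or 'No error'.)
Step 3

Step 3 is incorrect due to a wrong coefficient.
The step shows: 13*u**2
The correct value should be: 12*u**2

Explanation: The coefficient 12 was incorrectly written as 13: the term 12*u**2 was incorrectly written as 13*u**2
The later steps are derived from this incorrect expression, so the error originates in Step 3.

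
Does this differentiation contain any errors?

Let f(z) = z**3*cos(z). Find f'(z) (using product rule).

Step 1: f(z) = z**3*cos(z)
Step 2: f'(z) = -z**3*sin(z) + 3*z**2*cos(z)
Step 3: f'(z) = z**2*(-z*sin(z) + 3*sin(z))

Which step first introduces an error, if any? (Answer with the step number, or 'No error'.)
Step 3

Step 3 is incorrect due to a wrong trig function.
The step shows: z**2*(-z*sin(z) + 3*sin(z))
The correct value should be: z**2*(-z*sin(z) + 3*cos(z))

Explanation: cos(z) was incorrectly written as sin(z): the term z**2*(-z*sin(z) + 3*cos(z)) was incorrectly written as z**2*(-z*sin(z) + 3*sin(z))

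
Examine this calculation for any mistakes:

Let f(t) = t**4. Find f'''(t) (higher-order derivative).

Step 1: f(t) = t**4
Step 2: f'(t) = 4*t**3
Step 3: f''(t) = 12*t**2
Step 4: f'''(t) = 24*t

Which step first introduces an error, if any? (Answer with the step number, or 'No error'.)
No error

All steps in this derivation are correct.
The final answer f'''(t) = 24*t is valid.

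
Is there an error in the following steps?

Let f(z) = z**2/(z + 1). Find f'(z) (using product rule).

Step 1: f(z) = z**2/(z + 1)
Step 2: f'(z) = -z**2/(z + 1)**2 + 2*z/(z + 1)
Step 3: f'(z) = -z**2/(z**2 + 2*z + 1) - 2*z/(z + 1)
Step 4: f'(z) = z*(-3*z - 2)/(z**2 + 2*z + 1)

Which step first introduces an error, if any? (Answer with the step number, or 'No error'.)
Step 3

Step 3 is incorrect due to a sign flip.
The step shows: -z**2/(z**2 + 2*z + 1) - 2*z/(z + 1)
The correct value should be: -z**2/(z**2 + 2*z + 1) + 2*z/(z + 1)

Explanation: The sign of one term was flipped: the term 2*z/(z + 1) was incorrectly written as -2*z/(z + 1)
The later steps are derived from this incorrect expression, so the error originates in Step 3.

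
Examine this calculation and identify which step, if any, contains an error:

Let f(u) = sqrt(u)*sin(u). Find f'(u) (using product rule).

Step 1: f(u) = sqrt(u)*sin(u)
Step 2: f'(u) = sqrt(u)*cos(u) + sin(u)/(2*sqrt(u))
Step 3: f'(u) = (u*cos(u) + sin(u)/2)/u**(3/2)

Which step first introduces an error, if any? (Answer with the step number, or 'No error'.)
Step 3

Step 3 is incorrect due to a wrong exponent.
The step shows: (u*cos(u) + sin(u)/2)/u**(3/2)
The correct value should be: (u*cos(u) + sin(u)/2)/sqrt(u)

Explanation: The exponent -1/2 on u was incorrectly written as -3/2: the term (u*cos(u) + sin(u)/2)/sqrt(u) was incorrectly written as (u*cos(u) + sin(u)/2)/u**(3/2)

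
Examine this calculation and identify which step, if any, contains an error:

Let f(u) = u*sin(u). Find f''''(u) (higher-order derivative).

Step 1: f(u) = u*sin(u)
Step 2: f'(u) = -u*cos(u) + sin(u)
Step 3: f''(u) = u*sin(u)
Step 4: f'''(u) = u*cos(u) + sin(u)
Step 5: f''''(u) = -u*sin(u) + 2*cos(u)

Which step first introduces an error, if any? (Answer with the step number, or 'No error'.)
Step 2

Step 2 is incorrect due to a sign flip.
The step shows: -u*cos(u) + sin(u)
The correct value should be: u*cos(u) + sin(u)

Explanation: The sign of one term was flipped: the term u*cos(u) was incorrectly written as -u*cos(u)
The later steps are derived from this incorrect expression, so the error originates in Step 2.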